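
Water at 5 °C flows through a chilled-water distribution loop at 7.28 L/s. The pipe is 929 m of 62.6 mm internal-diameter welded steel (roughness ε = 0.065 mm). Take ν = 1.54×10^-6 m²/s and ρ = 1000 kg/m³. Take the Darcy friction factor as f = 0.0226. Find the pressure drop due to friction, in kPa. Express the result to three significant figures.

Δp ≈ 938 kPa

V = 4Q/(πD²) = 4·0.00728/(π·0.0626²) = 2.365 m/s
h_f = f(L/D)V²/(2g) = 0.02260·(929/0.0626)·2.365²/(2·9.81) = 95.64 m
Δp = ρg·h_f = 1000·9.81·95.64 = 938.2 kPa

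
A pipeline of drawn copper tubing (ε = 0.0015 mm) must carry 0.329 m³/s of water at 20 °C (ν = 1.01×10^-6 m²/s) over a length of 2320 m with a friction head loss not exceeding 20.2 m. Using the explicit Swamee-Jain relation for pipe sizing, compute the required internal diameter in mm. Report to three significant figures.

D ≈ 418 mm

Swamee-Jain (Type III): D = 0.66·[ε^1.25·(LQ²/(gh_f))^4.75 + ν·Q^9.4·(L/(gh_f))^5.2]^0.04
LQ²/(gh_f) = 1.267; L/(gh_f) = 11.71
Term 1 = ε^1.25·(…)^4.75 = 1.62×10^-7; Term 2 = ν·Q^9.4·(…)^5.2 = 1.05×10^-5
D = 0.66·(1.62×10^-7 + 1.05×10^-5)^0.04 = 0.4175 m = 418 mm
Check: V = 2.40 m/s, Re = 9.93×10^5, f = 0.01171, h_f = 19.1 m ≈ 20.2 m ✓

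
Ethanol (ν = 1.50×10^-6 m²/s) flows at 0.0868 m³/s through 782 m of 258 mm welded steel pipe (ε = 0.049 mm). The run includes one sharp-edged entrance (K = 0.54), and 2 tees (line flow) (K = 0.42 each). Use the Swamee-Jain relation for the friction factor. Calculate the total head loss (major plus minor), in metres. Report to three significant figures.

H_L ≈ 7.14 m

V = 4Q/(πD²) = 1.660 m/s; V²/2g = 0.1405 m
Re = 2.86×10^5, ε/D = 1.90×10^-4 → f = 0.01632 (Swamee-Jain)
Major: h_f = f(L/D)·V²/2g = 0.01632·3031·0.1405 = 6.950 m
Minor: ΣK = 1.38; h_m = ΣK·V²/2g = 0.1939 m
Total H_L = 6.950 + 0.1939 = 7.144 m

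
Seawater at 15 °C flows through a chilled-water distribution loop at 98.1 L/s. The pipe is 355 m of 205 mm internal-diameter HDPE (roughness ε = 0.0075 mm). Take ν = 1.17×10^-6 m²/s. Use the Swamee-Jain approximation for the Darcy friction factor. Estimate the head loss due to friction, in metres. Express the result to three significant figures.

V = 4Q/(πD²) = 4·0.0981/(π·0.205²) = 2.972 m/s
Re = VD/ν = 2.972·0.205/1.17×10^-6 = 5.21×10^5 → turbulent
ε/D = 0.0075/205 = 3.66×10^-5
Swamee-Jain: f = 0.01357
h_f = f(L/D)V²/(2g) = 0.01357·(355/0.205)·2.972²/(2·9.81) = 10.58 m

h_f ≈ 10.6 m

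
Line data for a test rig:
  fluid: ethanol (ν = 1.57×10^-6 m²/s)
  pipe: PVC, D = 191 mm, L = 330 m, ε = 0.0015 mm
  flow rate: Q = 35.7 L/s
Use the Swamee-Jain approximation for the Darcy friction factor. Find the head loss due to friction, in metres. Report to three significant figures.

h_f ≈ 2.25 m

V = 4Q/(πD²) = 4·0.0357/(π·0.191²) = 1.246 m/s
Re = VD/ν = 1.246·0.191/1.57×10^-6 = 1.52×10^5 → turbulent
ε/D = 0.0015/191 = 7.85×10^-6
Swamee-Jain: f = 0.01647
h_f = f(L/D)V²/(2g) = 0.01647·(330/0.191)·1.246²/(2·9.81) = 2.251 m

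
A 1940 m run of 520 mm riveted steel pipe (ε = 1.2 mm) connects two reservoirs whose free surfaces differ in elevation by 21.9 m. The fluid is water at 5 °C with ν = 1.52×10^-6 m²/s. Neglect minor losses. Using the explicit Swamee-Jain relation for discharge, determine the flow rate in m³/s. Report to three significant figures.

Q ≈ 0.460 m³/s

Swamee-Jain (Type II): Q = -0.965·√(gD⁵h_f/L)·ln[ε/(3.7D) + √(3.17ν²L/(gD³h_f))]
√(gD⁵h_f/L) = √(9.81·0.520⁵·21.9/1940) = 0.06489
ε/(3.7D) = 6.24×10^-4; √(3.17ν²L/(gD³h_f)) = 2.17×10^-5
Q = -0.965·0.06489·ln(6.454×10^-4) = 0.4600 m³/s
Check: V = 2.17 m/s, Re = 7.41×10^5, f = 0.02465, h_f = 22.0 m ≈ 21.9 m ✓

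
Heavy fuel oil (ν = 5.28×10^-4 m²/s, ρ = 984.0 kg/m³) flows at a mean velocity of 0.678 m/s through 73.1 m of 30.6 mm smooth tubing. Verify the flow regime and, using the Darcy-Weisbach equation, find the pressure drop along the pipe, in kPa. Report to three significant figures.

Re = VD/ν = 0.678·0.03060/5.28×10^-4 = 39.3 → laminar (Re < 2300)
f = 64/Re = 1.629
h_f = f(L/D)V²/(2g) = 1.629·(73.1/0.03060)·0.678²/(2·9.81) = 91.16 m
Δp = ρg·h_f = 984.0·9.81·91.16 = 880.0 kPa

Δp ≈ 880 kPa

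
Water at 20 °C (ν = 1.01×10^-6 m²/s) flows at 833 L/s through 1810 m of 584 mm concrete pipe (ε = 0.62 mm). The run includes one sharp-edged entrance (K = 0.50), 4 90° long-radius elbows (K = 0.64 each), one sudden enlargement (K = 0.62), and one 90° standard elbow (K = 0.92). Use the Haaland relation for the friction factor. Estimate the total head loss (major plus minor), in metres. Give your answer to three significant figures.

V = 4Q/(πD²) = 3.110 m/s; V²/2g = 0.4929 m
Re = 1.80×10^6, ε/D = 0.00106 → f = 0.02011 (Haaland)
Major: h_f = f(L/D)·V²/2g = 0.02011·3099·0.4929 = 30.72 m
Minor: ΣK = 4.60; h_m = ΣK·V²/2g = 2.267 m
Total H_L = 30.72 + 2.267 = 32.98 m

H_L ≈ 33.0 m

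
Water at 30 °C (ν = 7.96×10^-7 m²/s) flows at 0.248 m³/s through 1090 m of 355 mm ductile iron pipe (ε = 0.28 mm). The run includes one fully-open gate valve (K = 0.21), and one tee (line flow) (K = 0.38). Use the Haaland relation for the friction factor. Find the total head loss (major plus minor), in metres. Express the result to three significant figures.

H_L ≈ 18.7 m

V = 4Q/(πD²) = 2.506 m/s; V²/2g = 0.3200 m
Re = 1.12×10^6, ε/D = 7.89×10^-4 → f = 0.01887 (Haaland)
Major: h_f = f(L/D)·V²/2g = 0.01887·3070·0.3200 = 18.54 m
Minor: ΣK = 0.590; h_m = ΣK·V²/2g = 0.1888 m
Total H_L = 18.54 + 0.1888 = 18.73 m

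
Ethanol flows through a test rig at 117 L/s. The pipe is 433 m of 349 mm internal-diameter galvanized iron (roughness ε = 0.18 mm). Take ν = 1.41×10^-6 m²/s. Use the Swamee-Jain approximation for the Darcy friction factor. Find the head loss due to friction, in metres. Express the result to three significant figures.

h_f ≈ 1.74 m

V = 4Q/(πD²) = 4·0.117/(π·0.349²) = 1.223 m/s
Re = VD/ν = 1.223·0.349/1.41×10^-6 = 3.03×10^5 → turbulent
ε/D = 0.18/349 = 5.16×10^-4
Swamee-Jain: f = 0.01841
h_f = f(L/D)V²/(2g) = 0.01841·(433/0.349)·1.223²/(2·9.81) = 1.741 m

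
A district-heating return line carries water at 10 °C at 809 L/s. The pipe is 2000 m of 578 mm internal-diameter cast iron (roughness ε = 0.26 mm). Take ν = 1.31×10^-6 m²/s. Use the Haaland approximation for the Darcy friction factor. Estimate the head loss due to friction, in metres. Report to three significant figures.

h_f ≈ 28.0 m

V = 4Q/(πD²) = 4·0.809/(π·0.578²) = 3.083 m/s
Re = VD/ν = 3.083·0.578/1.31×10^-6 = 1.36×10^6 → turbulent
ε/D = 0.26/578 = 4.50×10^-4
Haaland: f = 0.01670
h_f = f(L/D)V²/(2g) = 0.01670·(2000/0.578)·3.083²/(2·9.81) = 27.99 m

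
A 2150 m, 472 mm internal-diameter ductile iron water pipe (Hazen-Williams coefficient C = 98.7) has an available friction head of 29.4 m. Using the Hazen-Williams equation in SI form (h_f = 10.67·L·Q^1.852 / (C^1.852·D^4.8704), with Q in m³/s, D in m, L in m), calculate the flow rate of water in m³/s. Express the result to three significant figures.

Rearranging: Q = [h_f·C^1.852·D^4.8704 / (10.67·L)]^(1/1.852)
Q = [29.4·98.7^1.852·0.472^4.8704 / (10.67·2150)]^0.540 = 0.3760 m³/s

Q ≈ 0.376 m³/s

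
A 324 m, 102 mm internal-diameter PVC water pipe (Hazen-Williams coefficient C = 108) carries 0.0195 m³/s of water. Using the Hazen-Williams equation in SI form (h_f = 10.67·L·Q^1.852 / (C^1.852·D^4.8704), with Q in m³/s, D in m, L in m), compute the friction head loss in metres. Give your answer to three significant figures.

h_f = 10.67·324·0.0195^1.852 / (108^1.852·0.102^4.8704) = 27.19 m

h_f ≈ 27.2 m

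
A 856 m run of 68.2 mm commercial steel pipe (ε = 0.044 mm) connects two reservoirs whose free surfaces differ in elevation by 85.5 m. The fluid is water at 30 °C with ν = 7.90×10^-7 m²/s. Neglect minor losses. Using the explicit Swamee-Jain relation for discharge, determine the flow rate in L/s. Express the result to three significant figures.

Q ≈ 9.60 L/s

Swamee-Jain (Type II): Q = -0.965·√(gD⁵h_f/L)·ln[ε/(3.7D) + √(3.17ν²L/(gD³h_f))]
√(gD⁵h_f/L) = √(9.81·0.0682⁵·85.5/856) = 0.001202
ε/(3.7D) = 1.74×10^-4; √(3.17ν²L/(gD³h_f)) = 7.98×10^-5
Q = -0.965·0.001202·ln(2.541×10^-4) = 0.009604 m³/s
Check: V = 2.63 m/s, Re = 2.27×10^5, f = 0.01947, h_f = 86.1 m ≈ 85.5 m ✓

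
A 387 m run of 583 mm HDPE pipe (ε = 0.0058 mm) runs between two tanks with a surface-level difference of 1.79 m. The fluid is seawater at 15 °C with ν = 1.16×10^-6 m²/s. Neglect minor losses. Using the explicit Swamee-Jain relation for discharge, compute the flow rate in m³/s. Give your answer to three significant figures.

Q ≈ 0.566 m³/s

Swamee-Jain (Type II): Q = -0.965·√(gD⁵h_f/L)·ln[ε/(3.7D) + √(3.17ν²L/(gD³h_f))]
√(gD⁵h_f/L) = √(9.81·0.583⁵·1.79/387) = 0.05528
ε/(3.7D) = 2.69×10^-6; √(3.17ν²L/(gD³h_f)) = 2.18×10^-5
Q = -0.965·0.05528·ln(2.447×10^-5) = 0.5664 m³/s
Check: V = 2.12 m/s, Re = 1.07×10^6, f = 0.01174, h_f = 1.79 m ≈ 1.79 m ✓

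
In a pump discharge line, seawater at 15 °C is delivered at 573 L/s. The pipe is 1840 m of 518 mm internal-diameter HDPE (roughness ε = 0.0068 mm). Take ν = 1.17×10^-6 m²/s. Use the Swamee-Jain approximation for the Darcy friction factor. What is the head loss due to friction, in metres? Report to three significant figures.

h_f ≈ 15.5 m

V = 4Q/(πD²) = 4·0.573/(π·0.518²) = 2.719 m/s
Re = VD/ν = 2.719·0.518/1.17×10^-6 = 1.20×10^6 → turbulent
ε/D = 0.0068/518 = 1.31×10^-5
Swamee-Jain: f = 0.01161
h_f = f(L/D)V²/(2g) = 0.01161·(1840/0.518)·2.719²/(2·9.81) = 15.54 m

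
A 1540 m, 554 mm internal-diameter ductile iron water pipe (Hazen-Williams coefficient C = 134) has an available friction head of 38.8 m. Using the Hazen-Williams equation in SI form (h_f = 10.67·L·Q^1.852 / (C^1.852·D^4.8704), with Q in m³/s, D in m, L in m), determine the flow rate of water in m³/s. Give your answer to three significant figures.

Rearranging: Q = [h_f·C^1.852·D^4.8704 / (10.67·L)]^(1/1.852)
Q = [38.8·134^1.852·0.554^4.8704 / (10.67·1540)]^0.540 = 1.082 m³/s

Q ≈ 1.08 m³/s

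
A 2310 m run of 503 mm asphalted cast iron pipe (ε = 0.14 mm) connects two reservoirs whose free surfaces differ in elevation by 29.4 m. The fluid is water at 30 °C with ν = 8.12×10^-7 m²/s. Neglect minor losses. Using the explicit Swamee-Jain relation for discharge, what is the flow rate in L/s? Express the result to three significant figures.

Q ≈ 572 L/s

Swamee-Jain (Type II): Q = -0.965·√(gD⁵h_f/L)·ln[ε/(3.7D) + √(3.17ν²L/(gD³h_f))]
√(gD⁵h_f/L) = √(9.81·0.503⁵·29.4/2310) = 0.06340
ε/(3.7D) = 7.52×10^-5; √(3.17ν²L/(gD³h_f)) = 1.15×10^-5
Q = -0.965·0.06340·ln(8.669×10^-5) = 0.5723 m³/s
Check: V = 2.88 m/s, Re = 1.78×10^6, f = 0.01523, h_f = 29.6 m ≈ 29.4 m ✓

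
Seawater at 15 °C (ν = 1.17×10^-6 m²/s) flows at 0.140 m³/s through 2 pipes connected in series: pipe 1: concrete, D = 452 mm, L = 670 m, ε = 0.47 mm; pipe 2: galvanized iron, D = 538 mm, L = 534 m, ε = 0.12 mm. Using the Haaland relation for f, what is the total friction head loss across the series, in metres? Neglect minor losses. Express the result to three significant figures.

Pipe 1: V = 0.8725 m/s, Re = 3.37×10^5, ε/D = 0.00104, f = 0.02060, h_1 = f(L/D)V²/2g = 1.185 m
Pipe 2: V = 0.6158 m/s, Re = 2.83×10^5, ε/D = 2.23×10^-4, f = 0.01634, h_2 = f(L/D)V²/2g = 0.3135 m
Series → Q common, losses add: H = Σh = 1.499 m

H ≈ 1.50 m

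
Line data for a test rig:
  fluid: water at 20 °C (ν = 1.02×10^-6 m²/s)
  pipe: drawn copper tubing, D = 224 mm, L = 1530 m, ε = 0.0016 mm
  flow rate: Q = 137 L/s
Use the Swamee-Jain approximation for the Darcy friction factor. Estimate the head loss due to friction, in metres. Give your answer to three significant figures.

V = 4Q/(πD²) = 4·0.137/(π·0.224²) = 3.476 m/s
Re = VD/ν = 3.476·0.224/1.02×10^-6 = 7.63×10^5 → turbulent
ε/D = 0.0016/224 = 7.14×10^-6
Swamee-Jain: f = 0.01230
h_f = f(L/D)V²/(2g) = 0.01230·(1530/0.224)·3.476²/(2·9.81) = 51.77 m

h_f ≈ 51.8 m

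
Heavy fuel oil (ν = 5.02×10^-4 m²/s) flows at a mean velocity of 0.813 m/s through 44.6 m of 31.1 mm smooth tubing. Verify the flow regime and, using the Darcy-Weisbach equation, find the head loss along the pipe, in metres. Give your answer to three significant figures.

Re = VD/ν = 0.813·0.03110/5.02×10^-4 = 50.4 → laminar (Re < 2300)
f = 64/Re = 1.271
h_f = f(L/D)V²/(2g) = 1.271·(44.6/0.03110)·0.813²/(2·9.81) = 61.39 m

h_f ≈ 61.4 m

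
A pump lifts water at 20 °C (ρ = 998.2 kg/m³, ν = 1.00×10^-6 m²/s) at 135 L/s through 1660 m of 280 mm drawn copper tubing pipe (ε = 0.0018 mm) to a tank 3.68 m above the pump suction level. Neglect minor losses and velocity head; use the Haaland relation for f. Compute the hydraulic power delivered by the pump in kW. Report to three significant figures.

V = 4Q/(πD²) = 2.192 m/s; Re = 6.14×10^5; ε/D = 6.43×10^-6; f = 0.01268
h_f = f(L/D)V²/2g = 18.42 m
Total head H = z + h_f = 3.68 + 18.42 = 22.10 m
P_hyd = ρgQH = 998.2·9.81·0.135·22.10 = 29.21 kW

P_hyd ≈ 29.2 kW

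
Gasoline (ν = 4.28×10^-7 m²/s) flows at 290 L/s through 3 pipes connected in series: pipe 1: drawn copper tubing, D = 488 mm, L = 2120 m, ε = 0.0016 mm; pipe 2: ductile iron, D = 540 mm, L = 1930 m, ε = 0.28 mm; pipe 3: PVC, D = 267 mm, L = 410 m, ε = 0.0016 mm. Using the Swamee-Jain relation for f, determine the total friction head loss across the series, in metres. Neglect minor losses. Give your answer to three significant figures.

Pipe 1: V = 1.550 m/s, Re = 1.77×10^6, ε/D = 3.28×10^-6, f = 0.01069, h_1 = f(L/D)V²/2g = 5.689 m
Pipe 2: V = 1.266 m/s, Re = 1.60×10^6, ε/D = 5.19×10^-4, f = 0.01723, h_2 = f(L/D)V²/2g = 5.032 m
Pipe 3: V = 5.179 m/s, Re = 3.23×10^6, ε/D = 5.99×10^-6, f = 0.009924, h_3 = f(L/D)V²/2g = 20.84 m
Series → Q common, losses add: H = Σh = 31.56 m

H ≈ 31.6 m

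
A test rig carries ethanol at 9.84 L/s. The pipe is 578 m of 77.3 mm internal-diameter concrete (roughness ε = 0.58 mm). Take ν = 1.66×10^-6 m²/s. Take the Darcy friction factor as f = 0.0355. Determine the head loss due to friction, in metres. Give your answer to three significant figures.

V = 4Q/(πD²) = 4·0.00984/(π·0.0773²) = 2.097 m/s
h_f = f(L/D)V²/(2g) = 0.03550·(578/0.0773)·2.097²/(2·9.81) = 59.48 m

h_f ≈ 59.5 m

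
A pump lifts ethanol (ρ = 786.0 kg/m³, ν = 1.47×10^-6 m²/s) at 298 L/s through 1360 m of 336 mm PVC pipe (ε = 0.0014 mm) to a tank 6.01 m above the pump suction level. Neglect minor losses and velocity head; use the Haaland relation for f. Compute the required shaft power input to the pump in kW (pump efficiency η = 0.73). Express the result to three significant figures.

V = 4Q/(πD²) = 3.361 m/s; Re = 7.68×10^5; ε/D = 4.17×10^-6; f = 0.01218
h_f = f(L/D)V²/2g = 28.37 m
Total head H = z + h_f = 6.01 + 28.37 = 34.38 m
P_hyd = ρgQH = 786.0·9.81·0.298·34.38 = 79.00 kW
P_shaft = P_hyd/η = 79.00/0.73 = 108.2 kW

P_shaft ≈ 108 kW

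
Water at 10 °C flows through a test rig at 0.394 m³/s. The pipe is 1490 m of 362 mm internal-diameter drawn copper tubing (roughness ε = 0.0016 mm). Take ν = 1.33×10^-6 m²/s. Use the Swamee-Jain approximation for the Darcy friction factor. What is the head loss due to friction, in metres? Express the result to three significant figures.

h_f ≈ 35.8 m

V = 4Q/(πD²) = 4·0.394/(π·0.362²) = 3.828 m/s
Re = VD/ν = 3.828·0.362/1.33×10^-6 = 1.04×10^6 → turbulent
ε/D = 0.0016/362 = 4.42×10^-6
Swamee-Jain: f = 0.01164
h_f = f(L/D)V²/(2g) = 0.01164·(1490/0.362)·3.828²/(2·9.81) = 35.79 m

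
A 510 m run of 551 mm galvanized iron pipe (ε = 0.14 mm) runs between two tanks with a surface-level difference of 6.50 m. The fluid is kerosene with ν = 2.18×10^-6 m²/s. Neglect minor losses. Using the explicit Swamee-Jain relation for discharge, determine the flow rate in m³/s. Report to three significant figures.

Swamee-Jain (Type II): Q = -0.965·√(gD⁵h_f/L)·ln[ε/(3.7D) + √(3.17ν²L/(gD³h_f))]
√(gD⁵h_f/L) = √(9.81·0.551⁵·6.50/510) = 0.07969
ε/(3.7D) = 6.87×10^-5; √(3.17ν²L/(gD³h_f)) = 2.68×10^-5
Q = -0.965·0.07969·ln(9.551×10^-5) = 0.7118 m³/s
Check: V = 2.99 m/s, Re = 7.54×10^5, f = 0.01556, h_f = 6.54 m ≈ 6.50 m ✓

Q ≈ 0.712 m³/s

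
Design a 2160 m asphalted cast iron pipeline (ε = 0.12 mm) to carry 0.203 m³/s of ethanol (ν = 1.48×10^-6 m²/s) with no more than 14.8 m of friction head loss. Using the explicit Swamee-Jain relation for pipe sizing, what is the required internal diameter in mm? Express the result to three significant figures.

D ≈ 389 mm

Swamee-Jain (Type III): D = 0.66·[ε^1.25·(LQ²/(gh_f))^4.75 + ν·Q^9.4·(L/(gh_f))^5.2]^0.04
LQ²/(gh_f) = 0.6131; L/(gh_f) = 14.88
Term 1 = ε^1.25·(…)^4.75 = 1.23×10^-6; Term 2 = ν·Q^9.4·(…)^5.2 = 5.73×10^-7
D = 0.66·(1.23×10^-6 + 5.73×10^-7)^0.04 = 0.3888 m = 389 mm
Check: V = 1.71 m/s, Re = 4.49×10^5, f = 0.01657, h_f = 13.7 m ≈ 14.8 m ✓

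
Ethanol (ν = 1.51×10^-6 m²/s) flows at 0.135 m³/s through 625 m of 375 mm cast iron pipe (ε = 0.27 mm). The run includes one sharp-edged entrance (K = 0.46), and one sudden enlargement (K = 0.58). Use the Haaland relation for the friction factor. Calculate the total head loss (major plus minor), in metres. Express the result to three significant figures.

V = 4Q/(πD²) = 1.222 m/s; V²/2g = 0.07615 m
Re = 3.04×10^5, ε/D = 7.20×10^-4 → f = 0.01924 (Haaland)
Major: h_f = f(L/D)·V²/2g = 0.01924·1667·0.07615 = 2.442 m
Minor: ΣK = 1.04; h_m = ΣK·V²/2g = 0.07919 m
Total H_L = 2.442 + 0.07919 = 2.521 m

H_L ≈ 2.52 m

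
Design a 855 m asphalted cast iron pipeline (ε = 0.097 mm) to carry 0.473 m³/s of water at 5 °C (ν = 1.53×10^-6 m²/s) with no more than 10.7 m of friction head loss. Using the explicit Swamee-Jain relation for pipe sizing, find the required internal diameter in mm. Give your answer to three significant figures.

D ≈ 473 mm

Swamee-Jain (Type III): D = 0.66·[ε^1.25·(LQ²/(gh_f))^4.75 + ν·Q^9.4·(L/(gh_f))^5.2]^0.04
LQ²/(gh_f) = 1.822; L/(gh_f) = 8.145
Term 1 = ε^1.25·(…)^4.75 = 1.67×10^-4; Term 2 = ν·Q^9.4·(…)^5.2 = 7.33×10^-5
D = 0.66·(1.67×10^-4 + 7.33×10^-5)^0.04 = 0.4729 m = 473 mm
Check: V = 2.69 m/s, Re = 8.32×10^5, f = 0.01499, h_f = 10.0 m ≈ 10.7 m ✓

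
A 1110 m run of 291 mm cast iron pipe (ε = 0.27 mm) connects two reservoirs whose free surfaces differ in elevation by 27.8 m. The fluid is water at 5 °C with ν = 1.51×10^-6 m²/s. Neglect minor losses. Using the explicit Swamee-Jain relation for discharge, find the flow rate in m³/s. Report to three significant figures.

Swamee-Jain (Type II): Q = -0.965·√(gD⁵h_f/L)·ln[ε/(3.7D) + √(3.17ν²L/(gD³h_f))]
√(gD⁵h_f/L) = √(9.81·0.291⁵·27.8/1110) = 0.02264
ε/(3.7D) = 2.51×10^-4; √(3.17ν²L/(gD³h_f)) = 3.46×10^-5
Q = -0.965·0.02264·ln(2.853×10^-4) = 0.1783 m³/s
Check: V = 2.68 m/s, Re = 5.17×10^5, f = 0.02001, h_f = 28.0 m ≈ 27.8 m ✓

Q ≈ 0.178 m³/s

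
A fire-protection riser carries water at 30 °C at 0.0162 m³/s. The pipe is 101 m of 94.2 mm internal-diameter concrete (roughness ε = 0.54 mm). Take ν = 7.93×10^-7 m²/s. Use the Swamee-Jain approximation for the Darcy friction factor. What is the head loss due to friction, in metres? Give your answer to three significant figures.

V = 4Q/(πD²) = 4·0.0162/(π·0.0942²) = 2.324 m/s
Re = VD/ν = 2.324·0.0942/7.93×10^-7 = 2.76×10^5 → turbulent
ε/D = 0.54/94.2 = 0.00573
Swamee-Jain: f = 0.03212
h_f = f(L/D)V²/(2g) = 0.03212·(101/0.0942)·2.324²/(2·9.81) = 9.484 m

h_f ≈ 9.48 m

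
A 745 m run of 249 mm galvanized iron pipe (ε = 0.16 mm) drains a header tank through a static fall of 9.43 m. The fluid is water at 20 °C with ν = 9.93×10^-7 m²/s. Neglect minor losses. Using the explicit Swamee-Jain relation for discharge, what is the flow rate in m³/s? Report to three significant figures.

Q ≈ 0.0889 m³/s

Swamee-Jain (Type II): Q = -0.965·√(gD⁵h_f/L)·ln[ε/(3.7D) + √(3.17ν²L/(gD³h_f))]
√(gD⁵h_f/L) = √(9.81·0.249⁵·9.43/745) = 0.01090
ε/(3.7D) = 1.74×10^-4; √(3.17ν²L/(gD³h_f)) = 4.04×10^-5
Q = -0.965·0.01090·ln(2.140×10^-4) = 0.08889 m³/s
Check: V = 1.83 m/s, Re = 4.58×10^5, f = 0.01868, h_f = 9.49 m ≈ 9.43 m ✓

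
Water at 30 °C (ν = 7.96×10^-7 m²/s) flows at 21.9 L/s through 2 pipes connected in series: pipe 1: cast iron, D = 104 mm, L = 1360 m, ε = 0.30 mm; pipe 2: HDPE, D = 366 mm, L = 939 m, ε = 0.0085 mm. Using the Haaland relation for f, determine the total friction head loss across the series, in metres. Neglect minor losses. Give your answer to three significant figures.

Pipe 1: V = 2.578 m/s, Re = 3.37×10^5, ε/D = 0.00288, f = 0.02630, h_1 = f(L/D)V²/2g = 116.5 m
Pipe 2: V = 0.2082 m/s, Re = 9.57×10^4, ε/D = 2.32×10^-5, f = 0.01808, h_2 = f(L/D)V²/2g = 0.1024 m
Series → Q common, losses add: H = Σh = 116.6 m

H ≈ 117 m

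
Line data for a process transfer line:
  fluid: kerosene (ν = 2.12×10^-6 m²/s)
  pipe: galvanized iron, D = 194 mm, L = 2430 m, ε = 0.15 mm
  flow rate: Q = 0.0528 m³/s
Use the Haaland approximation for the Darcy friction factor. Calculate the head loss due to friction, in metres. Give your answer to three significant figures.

h_f ≈ 41.2 m

V = 4Q/(πD²) = 4·0.0528/(π·0.194²) = 1.786 m/s
Re = VD/ν = 1.786·0.194/2.12×10^-6 = 1.63×10^5 → turbulent
ε/D = 0.15/194 = 7.73×10^-4
Haaland: f = 0.02024
h_f = f(L/D)V²/(2g) = 0.02024·(2430/0.194)·1.786²/(2·9.81) = 41.23 m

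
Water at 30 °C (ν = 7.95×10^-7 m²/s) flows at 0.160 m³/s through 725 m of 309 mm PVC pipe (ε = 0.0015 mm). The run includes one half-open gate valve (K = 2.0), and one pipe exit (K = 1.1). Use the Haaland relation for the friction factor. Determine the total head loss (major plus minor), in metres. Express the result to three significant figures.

H_L ≈ 7.27 m

V = 4Q/(πD²) = 2.134 m/s; V²/2g = 0.2320 m
Re = 8.29×10^5, ε/D = 4.85×10^-6 → f = 0.01203 (Haaland)
Major: h_f = f(L/D)·V²/2g = 0.01203·2346·0.2320 = 6.550 m
Minor: ΣK = 3.10; h_m = ΣK·V²/2g = 0.7193 m
Total H_L = 6.550 + 0.7193 = 7.269 m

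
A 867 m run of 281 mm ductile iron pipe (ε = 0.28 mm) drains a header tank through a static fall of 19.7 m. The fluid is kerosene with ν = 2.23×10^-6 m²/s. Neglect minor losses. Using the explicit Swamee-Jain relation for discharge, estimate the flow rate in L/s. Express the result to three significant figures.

Swamee-Jain (Type II): Q = -0.965·√(gD⁵h_f/L)·ln[ε/(3.7D) + √(3.17ν²L/(gD³h_f))]
√(gD⁵h_f/L) = √(9.81·0.281⁵·19.7/867) = 0.01976
ε/(3.7D) = 2.69×10^-4; √(3.17ν²L/(gD³h_f)) = 5.65×10^-5
Q = -0.965·0.01976·ln(3.258×10^-4) = 0.1531 m³/s
Check: V = 2.47 m/s, Re = 3.11×10^5, f = 0.02070, h_f = 19.8 m ≈ 19.7 m ✓

Q ≈ 153 L/s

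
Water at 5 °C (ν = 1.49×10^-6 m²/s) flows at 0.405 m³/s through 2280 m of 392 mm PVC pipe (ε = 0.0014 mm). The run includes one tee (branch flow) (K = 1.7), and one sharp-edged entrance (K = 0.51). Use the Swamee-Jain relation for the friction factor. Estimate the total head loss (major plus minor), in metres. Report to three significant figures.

H_L ≈ 41.1 m

V = 4Q/(πD²) = 3.356 m/s; V²/2g = 0.5740 m
Re = 8.83×10^5, ε/D = 3.57×10^-6 → f = 0.01194 (Swamee-Jain)
Major: h_f = f(L/D)·V²/2g = 0.01194·5816·0.5740 = 39.85 m
Minor: ΣK = 2.21; h_m = ΣK·V²/2g = 1.268 m
Total H_L = 39.85 + 1.268 = 41.12 m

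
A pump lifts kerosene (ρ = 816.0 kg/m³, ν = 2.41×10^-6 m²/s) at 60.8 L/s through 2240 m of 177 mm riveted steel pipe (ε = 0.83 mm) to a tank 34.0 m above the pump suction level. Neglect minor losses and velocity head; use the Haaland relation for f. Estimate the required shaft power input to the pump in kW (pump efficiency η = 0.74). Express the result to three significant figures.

V = 4Q/(πD²) = 2.471 m/s; Re = 1.81×10^5; ε/D = 0.00469; f = 0.03034
h_f = f(L/D)V²/2g = 119.5 m
Total head H = z + h_f = 34.0 + 119.5 = 153.5 m
P_hyd = ρgQH = 816.0·9.81·0.0608·153.5 = 74.70 kW
P_shaft = P_hyd/η = 74.70/0.74 = 101.0 kW

P_shaft ≈ 101 kW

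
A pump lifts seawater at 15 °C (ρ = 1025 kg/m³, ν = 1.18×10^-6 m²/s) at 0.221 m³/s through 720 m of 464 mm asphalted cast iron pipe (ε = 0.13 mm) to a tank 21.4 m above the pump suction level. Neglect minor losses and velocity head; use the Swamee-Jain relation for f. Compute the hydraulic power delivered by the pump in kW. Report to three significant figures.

P_hyd ≈ 52.4 kW

V = 4Q/(πD²) = 1.307 m/s; Re = 5.14×10^5; ε/D = 2.80×10^-4; f = 0.01618
h_f = f(L/D)V²/2g = 2.186 m
Total head H = z + h_f = 21.4 + 2.186 = 23.59 m
P_hyd = ρgQH = 1025·9.81·0.221·23.59 = 52.41 kW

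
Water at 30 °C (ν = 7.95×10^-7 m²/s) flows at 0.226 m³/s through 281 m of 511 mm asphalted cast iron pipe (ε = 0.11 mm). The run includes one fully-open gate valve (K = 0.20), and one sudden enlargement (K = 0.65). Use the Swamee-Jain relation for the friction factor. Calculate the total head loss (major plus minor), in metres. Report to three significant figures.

V = 4Q/(πD²) = 1.102 m/s; V²/2g = 0.06189 m
Re = 7.08×10^5, ε/D = 2.15×10^-4 → f = 0.01525 (Swamee-Jain)
Major: h_f = f(L/D)·V²/2g = 0.01525·549.9·0.06189 = 0.5190 m
Minor: ΣK = 0.850; h_m = ΣK·V²/2g = 0.05261 m
Total H_L = 0.5190 + 0.05261 = 0.5717 m

H_L ≈ 0.572 m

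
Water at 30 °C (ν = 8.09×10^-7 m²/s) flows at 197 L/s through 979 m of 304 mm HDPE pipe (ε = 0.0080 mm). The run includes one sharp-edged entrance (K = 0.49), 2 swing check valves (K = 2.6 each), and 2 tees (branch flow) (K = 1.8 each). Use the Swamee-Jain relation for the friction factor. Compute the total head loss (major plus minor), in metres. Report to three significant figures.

H_L ≈ 18.2 m

V = 4Q/(πD²) = 2.714 m/s; V²/2g = 0.3755 m
Re = 1.02×10^6, ε/D = 2.63×10^-5 → f = 0.01219 (Swamee-Jain)
Major: h_f = f(L/D)·V²/2g = 0.01219·3220·0.3755 = 14.74 m
Minor: ΣK = 9.29; h_m = ΣK·V²/2g = 3.488 m
Total H_L = 14.74 + 3.488 = 18.22 m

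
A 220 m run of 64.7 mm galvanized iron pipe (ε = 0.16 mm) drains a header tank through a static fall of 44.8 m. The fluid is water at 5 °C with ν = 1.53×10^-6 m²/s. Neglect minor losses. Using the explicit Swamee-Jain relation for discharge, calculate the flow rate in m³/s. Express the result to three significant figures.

Swamee-Jain (Type II): Q = -0.965·√(gD⁵h_f/L)·ln[ε/(3.7D) + √(3.17ν²L/(gD³h_f))]
√(gD⁵h_f/L) = √(9.81·0.0647⁵·44.8/220) = 0.001505
ε/(3.7D) = 6.68×10^-4; √(3.17ν²L/(gD³h_f)) = 1.17×10^-4
Q = -0.965·0.001505·ln(7.855×10^-4) = 0.01038 m³/s
Check: V = 3.16 m/s, Re = 1.34×10^5, f = 0.02614, h_f = 45.2 m ≈ 44.8 m ✓

Q ≈ 0.0104 m³/s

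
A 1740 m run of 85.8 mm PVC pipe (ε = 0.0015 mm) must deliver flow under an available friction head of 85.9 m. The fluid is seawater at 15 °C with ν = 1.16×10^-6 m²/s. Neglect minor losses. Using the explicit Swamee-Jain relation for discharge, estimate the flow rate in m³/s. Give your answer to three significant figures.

Swamee-Jain (Type II): Q = -0.965·√(gD⁵h_f/L)·ln[ε/(3.7D) + √(3.17ν²L/(gD³h_f))]
√(gD⁵h_f/L) = √(9.81·0.0858⁵·85.9/1740) = 0.001501
ε/(3.7D) = 4.73×10^-6; √(3.17ν²L/(gD³h_f)) = 1.18×10^-4
Q = -0.965·0.001501·ln(1.228×10^-4) = 0.01304 m³/s
Check: V = 2.26 m/s, Re = 1.67×10^5, f = 0.01624, h_f = 85.4 m ≈ 85.9 m ✓

Q ≈ 0.0130 m³/s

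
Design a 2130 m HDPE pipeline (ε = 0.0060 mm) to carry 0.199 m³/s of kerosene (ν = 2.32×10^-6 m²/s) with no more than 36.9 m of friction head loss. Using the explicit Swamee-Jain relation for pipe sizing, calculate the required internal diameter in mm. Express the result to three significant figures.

Swamee-Jain (Type III): D = 0.66·[ε^1.25·(LQ²/(gh_f))^4.75 + ν·Q^9.4·(L/(gh_f))^5.2]^0.04
LQ²/(gh_f) = 0.2330; L/(gh_f) = 5.884
Term 1 = ε^1.25·(…)^4.75 = 2.94×10^-10; Term 2 = ν·Q^9.4·(…)^5.2 = 5.99×10^-9
D = 0.66·(2.94×10^-10 + 5.99×10^-9)^0.04 = 0.3101 m = 310 mm
Check: V = 2.64 m/s, Re = 3.52×10^5, f = 0.01420, h_f = 34.5 m ≈ 36.9 m ✓

D ≈ 310 mm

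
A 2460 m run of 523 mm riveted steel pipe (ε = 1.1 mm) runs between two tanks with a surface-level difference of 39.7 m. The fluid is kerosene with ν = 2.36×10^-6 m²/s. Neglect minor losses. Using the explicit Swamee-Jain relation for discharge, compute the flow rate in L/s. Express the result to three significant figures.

Swamee-Jain (Type II): Q = -0.965·√(gD⁵h_f/L)·ln[ε/(3.7D) + √(3.17ν²L/(gD³h_f))]
√(gD⁵h_f/L) = √(9.81·0.523⁵·39.7/2460) = 0.07871
ε/(3.7D) = 5.68×10^-4; √(3.17ν²L/(gD³h_f)) = 2.79×10^-5
Q = -0.965·0.07871·ln(5.964×10^-4) = 0.5639 m³/s
Check: V = 2.62 m/s, Re = 5.82×10^5, f = 0.02415, h_f = 39.9 m ≈ 39.7 m ✓

Q ≈ 564 L/s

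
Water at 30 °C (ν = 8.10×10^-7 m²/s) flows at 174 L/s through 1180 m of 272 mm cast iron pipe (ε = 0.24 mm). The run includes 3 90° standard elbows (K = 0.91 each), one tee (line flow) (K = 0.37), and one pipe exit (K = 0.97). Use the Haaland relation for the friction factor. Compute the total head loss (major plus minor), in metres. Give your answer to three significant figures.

H_L ≈ 40.3 m

V = 4Q/(πD²) = 2.994 m/s; V²/2g = 0.4570 m
Re = 1.01×10^6, ε/D = 8.82×10^-4 → f = 0.01938 (Haaland)
Major: h_f = f(L/D)·V²/2g = 0.01938·4338·0.4570 = 38.42 m
Minor: ΣK = 4.07; h_m = ΣK·V²/2g = 1.860 m
Total H_L = 38.42 + 1.860 = 40.28 m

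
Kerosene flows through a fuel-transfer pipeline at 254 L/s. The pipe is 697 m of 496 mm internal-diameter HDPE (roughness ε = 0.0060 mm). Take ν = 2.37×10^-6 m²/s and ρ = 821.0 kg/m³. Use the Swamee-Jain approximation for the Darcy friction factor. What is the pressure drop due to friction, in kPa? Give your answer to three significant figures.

Δp ≈ 14.7 kPa

V = 4Q/(πD²) = 4·0.254/(π·0.496²) = 1.315 m/s
Re = VD/ν = 1.315·0.496/2.37×10^-6 = 2.75×10^5 → turbulent
ε/D = 0.0060/496 = 1.21×10^-5
Swamee-Jain: f = 0.01475
h_f = f(L/D)V²/(2g) = 0.01475·(697/0.496)·1.315²/(2·9.81) = 1.825 m
Δp = ρg·h_f = 821.0·9.81·1.825 = 14.70 kPa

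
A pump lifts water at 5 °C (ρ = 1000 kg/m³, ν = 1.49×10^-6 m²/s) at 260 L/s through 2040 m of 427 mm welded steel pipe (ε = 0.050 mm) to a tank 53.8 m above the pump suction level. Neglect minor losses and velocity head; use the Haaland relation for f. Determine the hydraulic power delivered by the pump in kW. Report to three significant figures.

P_hyd ≈ 167 kW

V = 4Q/(πD²) = 1.816 m/s; Re = 5.20×10^5; ε/D = 1.17×10^-4; f = 0.01439
h_f = f(L/D)V²/2g = 11.55 m
Total head H = z + h_f = 53.8 + 11.55 = 65.35 m
P_hyd = ρgQH = 1000·9.81·0.260·65.35 = 166.7 kW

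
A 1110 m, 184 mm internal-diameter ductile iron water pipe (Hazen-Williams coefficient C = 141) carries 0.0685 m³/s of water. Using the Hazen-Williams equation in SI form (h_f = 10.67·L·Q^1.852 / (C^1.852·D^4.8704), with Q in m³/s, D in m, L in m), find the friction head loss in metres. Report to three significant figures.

h_f ≈ 32.9 m

h_f = 10.67·1110·0.0685^1.852 / (141^1.852·0.184^4.8704) = 32.92 m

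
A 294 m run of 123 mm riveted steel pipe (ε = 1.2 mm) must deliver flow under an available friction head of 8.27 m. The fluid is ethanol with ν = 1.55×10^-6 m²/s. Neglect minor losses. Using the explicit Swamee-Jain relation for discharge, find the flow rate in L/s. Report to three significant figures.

Q ≈ 15.9 L/s

Swamee-Jain (Type II): Q = -0.965·√(gD⁵h_f/L)·ln[ε/(3.7D) + √(3.17ν²L/(gD³h_f))]
√(gD⁵h_f/L) = √(9.81·0.123⁵·8.27/294) = 0.002787
ε/(3.7D) = 0.00264; √(3.17ν²L/(gD³h_f)) = 1.22×10^-4
Q = -0.965·0.002787·ln(0.002759) = 0.01585 m³/s
Check: V = 1.33 m/s, Re = 1.06×10^5, f = 0.03840, h_f = 8.33 m ≈ 8.27 m ✓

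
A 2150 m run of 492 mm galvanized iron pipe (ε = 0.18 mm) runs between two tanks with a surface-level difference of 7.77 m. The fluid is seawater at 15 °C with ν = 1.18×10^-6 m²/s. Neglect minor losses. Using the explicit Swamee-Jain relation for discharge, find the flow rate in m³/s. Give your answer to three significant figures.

Swamee-Jain (Type II): Q = -0.965·√(gD⁵h_f/L)·ln[ε/(3.7D) + √(3.17ν²L/(gD³h_f))]
√(gD⁵h_f/L) = √(9.81·0.492⁵·7.77/2150) = 0.03197
ε/(3.7D) = 9.89×10^-5; √(3.17ν²L/(gD³h_f)) = 3.23×10^-5
Q = -0.965·0.03197·ln(1.312×10^-4) = 0.2758 m³/s
Check: V = 1.45 m/s, Re = 6.05×10^5, f = 0.01669, h_f = 7.82 m ≈ 7.77 m ✓

Q ≈ 0.276 m³/s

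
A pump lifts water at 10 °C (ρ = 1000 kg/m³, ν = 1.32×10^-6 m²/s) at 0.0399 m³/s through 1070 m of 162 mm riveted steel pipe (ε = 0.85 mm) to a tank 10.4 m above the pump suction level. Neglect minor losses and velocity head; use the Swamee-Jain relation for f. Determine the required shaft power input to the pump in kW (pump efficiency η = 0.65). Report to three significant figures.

V = 4Q/(πD²) = 1.936 m/s; Re = 2.38×10^5; ε/D = 0.00525; f = 0.03136
h_f = f(L/D)V²/2g = 39.56 m
Total head H = z + h_f = 10.4 + 39.56 = 49.96 m
P_hyd = ρgQH = 1000·9.81·0.0399·49.96 = 19.55 kW
P_shaft = P_hyd/η = 19.55/0.65 = 30.08 kW

P_shaft ≈ 30.1 kW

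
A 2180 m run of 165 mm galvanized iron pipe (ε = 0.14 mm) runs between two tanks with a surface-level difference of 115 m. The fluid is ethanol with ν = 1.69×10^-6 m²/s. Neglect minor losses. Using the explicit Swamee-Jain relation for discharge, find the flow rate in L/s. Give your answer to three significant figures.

Q ≈ 62.5 L/s

Swamee-Jain (Type II): Q = -0.965·√(gD⁵h_f/L)·ln[ε/(3.7D) + √(3.17ν²L/(gD³h_f))]
√(gD⁵h_f/L) = √(9.81·0.165⁵·115/2180) = 0.007955
ε/(3.7D) = 2.29×10^-4; √(3.17ν²L/(gD³h_f)) = 6.24×10^-5
Q = -0.965·0.007955·ln(2.917×10^-4) = 0.06249 m³/s
Check: V = 2.92 m/s, Re = 2.85×10^5, f = 0.02014, h_f = 116 m ≈ 115 m ✓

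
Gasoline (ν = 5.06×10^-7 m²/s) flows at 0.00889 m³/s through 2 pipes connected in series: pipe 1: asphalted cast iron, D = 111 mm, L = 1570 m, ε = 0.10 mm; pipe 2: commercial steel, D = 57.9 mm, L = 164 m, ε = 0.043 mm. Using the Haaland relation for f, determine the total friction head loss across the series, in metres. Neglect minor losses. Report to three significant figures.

H ≈ 44.0 m

Pipe 1: V = 0.9187 m/s, Re = 2.02×10^5, ε/D = 9.01×10^-4, f = 0.02050, h_1 = f(L/D)V²/2g = 12.47 m
Pipe 2: V = 3.376 m/s, Re = 3.86×10^5, ε/D = 7.43×10^-4, f = 0.01914, h_2 = f(L/D)V²/2g = 31.51 m
Series → Q common, losses add: H = Σh = 43.98 m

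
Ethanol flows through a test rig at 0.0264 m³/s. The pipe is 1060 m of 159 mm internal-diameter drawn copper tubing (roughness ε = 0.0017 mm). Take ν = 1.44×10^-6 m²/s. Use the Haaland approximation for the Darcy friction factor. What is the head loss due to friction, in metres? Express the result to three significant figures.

h_f ≈ 9.93 m

V = 4Q/(πD²) = 4·0.0264/(π·0.159²) = 1.330 m/s
Re = VD/ν = 1.330·0.159/1.44×10^-6 = 1.47×10^5 → turbulent
ε/D = 0.0017/159 = 1.07×10^-5
Haaland: f = 0.01653
h_f = f(L/D)V²/(2g) = 0.01653·(1060/0.159)·1.330²/(2·9.81) = 9.928 m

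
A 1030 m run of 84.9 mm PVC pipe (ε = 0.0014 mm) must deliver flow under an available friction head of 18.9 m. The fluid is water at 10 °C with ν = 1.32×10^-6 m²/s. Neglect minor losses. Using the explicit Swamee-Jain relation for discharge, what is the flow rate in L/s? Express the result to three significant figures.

Q ≈ 7.21 L/s

Swamee-Jain (Type II): Q = -0.965·√(gD⁵h_f/L)·ln[ε/(3.7D) + √(3.17ν²L/(gD³h_f))]
√(gD⁵h_f/L) = √(9.81·0.0849⁵·18.9/1030) = 8.911×10^-4
ε/(3.7D) = 4.46×10^-6; √(3.17ν²L/(gD³h_f)) = 2.24×10^-4
Q = -0.965·8.911×10^-4·ln(2.284×10^-4) = 0.007210 m³/s
Check: V = 1.27 m/s, Re = 8.19×10^4, f = 0.01872, h_f = 18.8 m ≈ 18.9 m ✓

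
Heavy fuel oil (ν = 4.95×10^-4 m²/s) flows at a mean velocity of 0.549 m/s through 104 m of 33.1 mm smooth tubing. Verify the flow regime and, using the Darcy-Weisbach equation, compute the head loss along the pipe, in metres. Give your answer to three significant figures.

Re = VD/ν = 0.549·0.03310/4.95×10^-4 = 36.7 → laminar (Re < 2300)
f = 64/Re = 1.743
h_f = f(L/D)V²/(2g) = 1.743·(104/0.03310)·0.549²/(2·9.81) = 84.15 m

h_f ≈ 84.1 m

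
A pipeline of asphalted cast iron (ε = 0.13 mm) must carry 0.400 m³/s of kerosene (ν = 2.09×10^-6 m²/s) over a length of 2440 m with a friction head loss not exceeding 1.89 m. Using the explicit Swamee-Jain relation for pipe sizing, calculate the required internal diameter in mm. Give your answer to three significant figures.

Swamee-Jain (Type III): D = 0.66·[ε^1.25·(LQ²/(gh_f))^4.75 + ν·Q^9.4·(L/(gh_f))^5.2]^0.04
LQ²/(gh_f) = 21.06; L/(gh_f) = 131.6
Term 1 = ε^1.25·(…)^4.75 = 26.8; Term 2 = ν·Q^9.4·(…)^5.2 = 39.8
D = 0.66·(26.8 + 39.8)^0.04 = 0.7807 m = 781 mm
Check: V = 0.836 m/s, Re = 3.12×10^5, f = 0.01596, h_f = 1.78 m ≈ 1.89 m ✓

D ≈ 781 mm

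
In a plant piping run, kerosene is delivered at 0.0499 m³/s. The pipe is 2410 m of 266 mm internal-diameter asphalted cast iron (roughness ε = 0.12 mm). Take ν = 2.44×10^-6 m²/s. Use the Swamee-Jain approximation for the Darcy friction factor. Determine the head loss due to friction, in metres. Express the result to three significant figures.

h_f ≈ 7.54 m

V = 4Q/(πD²) = 4·0.0499/(π·0.266²) = 0.8979 m/s
Re = VD/ν = 0.8979·0.266/2.44×10^-6 = 9.79×10^4 → turbulent
ε/D = 0.12/266 = 4.51×10^-4
Swamee-Jain: f = 0.02026
h_f = f(L/D)V²/(2g) = 0.02026·(2410/0.266)·0.8979²/(2·9.81) = 7.543 m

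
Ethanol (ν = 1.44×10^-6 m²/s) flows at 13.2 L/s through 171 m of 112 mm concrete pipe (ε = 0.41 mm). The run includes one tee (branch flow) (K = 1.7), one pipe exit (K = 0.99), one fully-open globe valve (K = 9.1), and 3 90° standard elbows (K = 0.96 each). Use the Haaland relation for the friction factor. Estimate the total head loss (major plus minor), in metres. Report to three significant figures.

H_L ≈ 5.36 m

V = 4Q/(πD²) = 1.340 m/s; V²/2g = 0.09149 m
Re = 1.04×10^5, ε/D = 0.00366 → f = 0.02874 (Haaland)
Major: h_f = f(L/D)·V²/2g = 0.02874·1527·0.09149 = 4.015 m
Minor: ΣK = 14.7; h_m = ΣK·V²/2g = 1.342 m
Total H_L = 4.015 + 1.342 = 5.357 m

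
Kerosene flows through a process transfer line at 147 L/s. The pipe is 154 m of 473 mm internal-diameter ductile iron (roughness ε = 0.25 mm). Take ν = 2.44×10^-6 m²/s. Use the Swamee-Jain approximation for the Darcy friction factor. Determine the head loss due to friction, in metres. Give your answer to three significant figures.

h_f ≈ 0.226 m

V = 4Q/(πD²) = 4·0.147/(π·0.473²) = 0.8366 m/s
Re = VD/ν = 0.8366·0.473/2.44×10^-6 = 1.62×10^5 → turbulent
ε/D = 0.25/473 = 5.29×10^-4
Swamee-Jain: f = 0.01946
h_f = f(L/D)V²/(2g) = 0.01946·(154/0.473)·0.8366²/(2·9.81) = 0.2260 m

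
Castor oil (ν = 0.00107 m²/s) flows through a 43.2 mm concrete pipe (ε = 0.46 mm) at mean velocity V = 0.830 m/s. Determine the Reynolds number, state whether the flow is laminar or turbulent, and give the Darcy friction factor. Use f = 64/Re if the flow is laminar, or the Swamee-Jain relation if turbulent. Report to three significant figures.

Re ≈ 33.5; laminar; f = 64/Re ≈ 1.91

Re = VD/ν = 0.8300·0.0432/0.00107 = 33.5
Re < 2300 → laminar → f = 64/Re = 1.910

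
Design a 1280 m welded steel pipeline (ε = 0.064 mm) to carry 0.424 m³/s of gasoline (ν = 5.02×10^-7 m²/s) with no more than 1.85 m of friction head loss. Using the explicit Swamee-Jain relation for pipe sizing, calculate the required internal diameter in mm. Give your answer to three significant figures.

Swamee-Jain (Type III): D = 0.66·[ε^1.25·(LQ²/(gh_f))^4.75 + ν·Q^9.4·(L/(gh_f))^5.2]^0.04
LQ²/(gh_f) = 12.68; L/(gh_f) = 70.53
Term 1 = ε^1.25·(…)^4.75 = 0.994; Term 2 = ν·Q^9.4·(…)^5.2 = 0.645
D = 0.66·(0.994 + 0.645)^0.04 = 0.6732 m = 673 mm
Check: V = 1.19 m/s, Re = 1.60×10^6, f = 0.01297, h_f = 1.78 m ≈ 1.85 m ✓

D ≈ 673 mm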